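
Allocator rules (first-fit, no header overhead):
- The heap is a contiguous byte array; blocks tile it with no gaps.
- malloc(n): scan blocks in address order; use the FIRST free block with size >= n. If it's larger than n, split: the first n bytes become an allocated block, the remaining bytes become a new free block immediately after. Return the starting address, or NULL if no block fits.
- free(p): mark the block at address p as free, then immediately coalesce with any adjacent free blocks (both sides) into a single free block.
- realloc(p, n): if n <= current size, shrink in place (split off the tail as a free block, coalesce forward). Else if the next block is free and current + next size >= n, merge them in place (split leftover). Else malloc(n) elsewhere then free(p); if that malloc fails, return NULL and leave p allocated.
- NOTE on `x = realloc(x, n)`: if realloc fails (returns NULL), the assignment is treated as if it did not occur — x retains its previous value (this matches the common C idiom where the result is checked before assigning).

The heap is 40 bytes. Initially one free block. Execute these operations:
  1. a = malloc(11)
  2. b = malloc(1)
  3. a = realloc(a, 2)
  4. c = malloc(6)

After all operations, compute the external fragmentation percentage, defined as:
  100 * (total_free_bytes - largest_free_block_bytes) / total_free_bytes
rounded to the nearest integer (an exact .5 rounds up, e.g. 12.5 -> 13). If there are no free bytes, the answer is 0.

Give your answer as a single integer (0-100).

Op 1: a = malloc(11) -> a = 0; heap: [0-10 ALLOC][11-39 FREE]
Op 2: b = malloc(1) -> b = 11; heap: [0-10 ALLOC][11-11 ALLOC][12-39 FREE]
Op 3: a = realloc(a, 2) -> a = 0; heap: [0-1 ALLOC][2-10 FREE][11-11 ALLOC][12-39 FREE]
Op 4: c = malloc(6) -> c = 2; heap: [0-1 ALLOC][2-7 ALLOC][8-10 FREE][11-11 ALLOC][12-39 FREE]
Free blocks: [3 28] total_free=31 largest=28 -> 100*(31-28)/31 = 300/31 ≈ 9.677 -> rounds to 10

Answer: 10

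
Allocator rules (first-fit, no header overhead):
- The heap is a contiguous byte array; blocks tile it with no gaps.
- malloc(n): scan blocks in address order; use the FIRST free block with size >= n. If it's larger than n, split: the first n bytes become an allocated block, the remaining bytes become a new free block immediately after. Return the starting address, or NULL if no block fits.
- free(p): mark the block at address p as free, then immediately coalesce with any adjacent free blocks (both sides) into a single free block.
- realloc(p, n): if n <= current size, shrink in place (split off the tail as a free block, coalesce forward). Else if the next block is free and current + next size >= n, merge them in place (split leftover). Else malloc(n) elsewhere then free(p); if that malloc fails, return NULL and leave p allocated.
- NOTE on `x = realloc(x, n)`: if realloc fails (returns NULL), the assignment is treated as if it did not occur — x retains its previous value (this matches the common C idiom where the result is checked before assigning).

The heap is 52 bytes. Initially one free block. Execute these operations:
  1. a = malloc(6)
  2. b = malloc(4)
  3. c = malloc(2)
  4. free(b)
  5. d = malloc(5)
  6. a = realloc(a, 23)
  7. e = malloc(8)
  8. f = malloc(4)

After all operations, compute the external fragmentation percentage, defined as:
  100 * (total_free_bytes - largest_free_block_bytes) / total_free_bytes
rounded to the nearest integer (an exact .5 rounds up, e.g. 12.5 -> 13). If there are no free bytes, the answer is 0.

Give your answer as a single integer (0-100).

Answer: 20

Derivation:
Op 1: a = malloc(6) -> a = 0; heap: [0-5 ALLOC][6-51 FREE]
Op 2: b = malloc(4) -> b = 6; heap: [0-5 ALLOC][6-9 ALLOC][10-51 FREE]
Op 3: c = malloc(2) -> c = 10; heap: [0-5 ALLOC][6-9 ALLOC][10-11 ALLOC][12-51 FREE]
Op 4: free(b) -> (freed b); heap: [0-5 ALLOC][6-9 FREE][10-11 ALLOC][12-51 FREE]
Op 5: d = malloc(5) -> d = 12; heap: [0-5 ALLOC][6-9 FREE][10-11 ALLOC][12-16 ALLOC][17-51 FREE]
Op 6: a = realloc(a, 23) -> a = 17; heap: [0-9 FREE][10-11 ALLOC][12-16 ALLOC][17-39 ALLOC][40-51 FREE]
Op 7: e = malloc(8) -> e = 0; heap: [0-7 ALLOC][8-9 FREE][10-11 ALLOC][12-16 ALLOC][17-39 ALLOC][40-51 FREE]
Op 8: f = malloc(4) -> f = 40; heap: [0-7 ALLOC][8-9 FREE][10-11 ALLOC][12-16 ALLOC][17-39 ALLOC][40-43 ALLOC][44-51 FREE]
Free blocks: [2 8] total_free=10 largest=8 -> 100*(10-8)/10 = 200/10 = 20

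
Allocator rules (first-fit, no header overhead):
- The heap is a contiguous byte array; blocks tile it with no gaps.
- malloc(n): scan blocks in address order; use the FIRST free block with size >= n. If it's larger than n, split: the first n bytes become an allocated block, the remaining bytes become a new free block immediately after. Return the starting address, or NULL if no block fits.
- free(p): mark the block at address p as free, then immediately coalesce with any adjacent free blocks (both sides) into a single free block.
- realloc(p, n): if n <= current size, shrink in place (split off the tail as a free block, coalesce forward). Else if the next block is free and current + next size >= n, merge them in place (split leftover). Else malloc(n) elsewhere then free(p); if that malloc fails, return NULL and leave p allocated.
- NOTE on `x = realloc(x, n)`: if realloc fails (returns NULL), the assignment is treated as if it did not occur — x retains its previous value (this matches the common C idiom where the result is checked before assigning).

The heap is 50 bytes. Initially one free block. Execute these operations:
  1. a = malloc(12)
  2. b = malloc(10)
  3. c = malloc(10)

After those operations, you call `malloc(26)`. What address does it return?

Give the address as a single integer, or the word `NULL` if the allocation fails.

Op 1: a = malloc(12) -> a = 0; heap: [0-11 ALLOC][12-49 FREE]
Op 2: b = malloc(10) -> b = 12; heap: [0-11 ALLOC][12-21 ALLOC][22-49 FREE]
Op 3: c = malloc(10) -> c = 22; heap: [0-11 ALLOC][12-21 ALLOC][22-31 ALLOC][32-49 FREE]
malloc(26): first-fit scan over [0-11 ALLOC][12-21 ALLOC][22-31 ALLOC][32-49 FREE] -> NULL

Answer: NULL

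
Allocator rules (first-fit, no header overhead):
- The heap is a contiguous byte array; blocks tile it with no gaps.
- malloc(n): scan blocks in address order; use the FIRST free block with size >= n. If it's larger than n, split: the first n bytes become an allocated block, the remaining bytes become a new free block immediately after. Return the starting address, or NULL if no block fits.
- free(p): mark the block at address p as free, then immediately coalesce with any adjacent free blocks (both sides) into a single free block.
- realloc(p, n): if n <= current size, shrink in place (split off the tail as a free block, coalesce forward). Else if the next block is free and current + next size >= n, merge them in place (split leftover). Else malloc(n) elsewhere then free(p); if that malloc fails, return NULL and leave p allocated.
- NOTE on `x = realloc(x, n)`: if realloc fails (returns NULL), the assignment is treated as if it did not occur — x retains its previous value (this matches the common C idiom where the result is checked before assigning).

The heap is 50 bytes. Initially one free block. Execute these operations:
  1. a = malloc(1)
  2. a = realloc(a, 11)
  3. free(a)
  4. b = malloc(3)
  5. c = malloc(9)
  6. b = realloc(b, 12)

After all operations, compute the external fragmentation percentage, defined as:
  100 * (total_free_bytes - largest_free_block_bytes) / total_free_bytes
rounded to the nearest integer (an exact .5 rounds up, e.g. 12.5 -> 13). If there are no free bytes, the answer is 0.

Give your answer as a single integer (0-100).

Answer: 10

Derivation:
Op 1: a = malloc(1) -> a = 0; heap: [0-0 ALLOC][1-49 FREE]
Op 2: a = realloc(a, 11) -> a = 0; heap: [0-10 ALLOC][11-49 FREE]
Op 3: free(a) -> (freed a); heap: [0-49 FREE]
Op 4: b = malloc(3) -> b = 0; heap: [0-2 ALLOC][3-49 FREE]
Op 5: c = malloc(9) -> c = 3; heap: [0-2 ALLOC][3-11 ALLOC][12-49 FREE]
Op 6: b = realloc(b, 12) -> b = 12; heap: [0-2 FREE][3-11 ALLOC][12-23 ALLOC][24-49 FREE]
Free blocks: [3 26] total_free=29 largest=26 -> 100*(29-26)/29 = 300/29 ≈ 10.345 -> rounds to 10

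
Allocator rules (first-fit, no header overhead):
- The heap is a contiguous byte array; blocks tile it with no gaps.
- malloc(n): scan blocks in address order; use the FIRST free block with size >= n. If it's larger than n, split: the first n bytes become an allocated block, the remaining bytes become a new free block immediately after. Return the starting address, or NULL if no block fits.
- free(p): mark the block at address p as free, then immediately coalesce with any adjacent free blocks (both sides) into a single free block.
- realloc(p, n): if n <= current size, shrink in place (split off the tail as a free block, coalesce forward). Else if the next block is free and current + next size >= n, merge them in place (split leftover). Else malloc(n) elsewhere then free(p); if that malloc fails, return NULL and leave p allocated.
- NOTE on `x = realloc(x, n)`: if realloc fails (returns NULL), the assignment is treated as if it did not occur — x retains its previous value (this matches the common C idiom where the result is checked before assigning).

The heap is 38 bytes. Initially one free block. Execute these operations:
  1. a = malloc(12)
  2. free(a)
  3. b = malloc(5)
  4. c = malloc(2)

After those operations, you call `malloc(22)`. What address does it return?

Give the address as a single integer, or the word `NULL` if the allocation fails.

Answer: 7

Derivation:
Op 1: a = malloc(12) -> a = 0; heap: [0-11 ALLOC][12-37 FREE]
Op 2: free(a) -> (freed a); heap: [0-37 FREE]
Op 3: b = malloc(5) -> b = 0; heap: [0-4 ALLOC][5-37 FREE]
Op 4: c = malloc(2) -> c = 5; heap: [0-4 ALLOC][5-6 ALLOC][7-37 FREE]
malloc(22): first-fit scan over [0-4 ALLOC][5-6 ALLOC][7-37 FREE] -> 7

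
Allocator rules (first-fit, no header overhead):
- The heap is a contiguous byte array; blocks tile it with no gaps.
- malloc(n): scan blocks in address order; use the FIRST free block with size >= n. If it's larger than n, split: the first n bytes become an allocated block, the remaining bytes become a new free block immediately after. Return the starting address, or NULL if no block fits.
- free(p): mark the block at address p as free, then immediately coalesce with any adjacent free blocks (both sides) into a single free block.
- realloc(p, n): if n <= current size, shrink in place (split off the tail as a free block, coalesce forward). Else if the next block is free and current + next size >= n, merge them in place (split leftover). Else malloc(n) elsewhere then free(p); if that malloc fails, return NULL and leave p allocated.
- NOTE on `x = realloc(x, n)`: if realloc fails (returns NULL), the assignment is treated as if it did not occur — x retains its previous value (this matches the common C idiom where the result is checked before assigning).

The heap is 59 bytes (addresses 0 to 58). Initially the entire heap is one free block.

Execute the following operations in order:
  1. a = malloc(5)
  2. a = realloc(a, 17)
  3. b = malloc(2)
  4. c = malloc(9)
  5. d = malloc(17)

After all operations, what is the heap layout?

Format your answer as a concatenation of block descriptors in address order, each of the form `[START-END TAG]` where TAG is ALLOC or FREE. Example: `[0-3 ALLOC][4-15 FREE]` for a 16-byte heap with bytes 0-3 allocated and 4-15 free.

Answer: [0-16 ALLOC][17-18 ALLOC][19-27 ALLOC][28-44 ALLOC][45-58 FREE]

Derivation:
Op 1: a = malloc(5) -> a = 0; heap: [0-4 ALLOC][5-58 FREE]
Op 2: a = realloc(a, 17) -> a = 0; heap: [0-16 ALLOC][17-58 FREE]
Op 3: b = malloc(2) -> b = 17; heap: [0-16 ALLOC][17-18 ALLOC][19-58 FREE]
Op 4: c = malloc(9) -> c = 19; heap: [0-16 ALLOC][17-18 ALLOC][19-27 ALLOC][28-58 FREE]
Op 5: d = malloc(17) -> d = 28; heap: [0-16 ALLOC][17-18 ALLOC][19-27 ALLOC][28-44 ALLOC][45-58 FREE]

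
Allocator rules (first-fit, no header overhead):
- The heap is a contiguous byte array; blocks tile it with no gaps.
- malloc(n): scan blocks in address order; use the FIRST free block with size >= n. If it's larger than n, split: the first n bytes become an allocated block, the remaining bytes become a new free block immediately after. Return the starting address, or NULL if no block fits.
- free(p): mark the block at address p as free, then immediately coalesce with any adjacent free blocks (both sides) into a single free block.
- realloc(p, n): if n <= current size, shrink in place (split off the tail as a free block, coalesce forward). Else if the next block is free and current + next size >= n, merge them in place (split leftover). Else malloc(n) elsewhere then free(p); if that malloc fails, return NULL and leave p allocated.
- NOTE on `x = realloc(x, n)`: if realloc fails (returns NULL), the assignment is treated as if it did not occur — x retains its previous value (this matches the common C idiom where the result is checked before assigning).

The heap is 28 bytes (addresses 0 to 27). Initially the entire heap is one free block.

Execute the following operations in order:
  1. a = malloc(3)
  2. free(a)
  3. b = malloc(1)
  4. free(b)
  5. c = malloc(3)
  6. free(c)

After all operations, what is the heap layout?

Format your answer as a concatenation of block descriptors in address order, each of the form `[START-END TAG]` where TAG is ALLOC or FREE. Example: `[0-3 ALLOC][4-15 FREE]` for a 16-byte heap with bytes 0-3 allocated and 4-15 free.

Answer: [0-27 FREE]

Derivation:
Op 1: a = malloc(3) -> a = 0; heap: [0-2 ALLOC][3-27 FREE]
Op 2: free(a) -> (freed a); heap: [0-27 FREE]
Op 3: b = malloc(1) -> b = 0; heap: [0-0 ALLOC][1-27 FREE]
Op 4: free(b) -> (freed b); heap: [0-27 FREE]
Op 5: c = malloc(3) -> c = 0; heap: [0-2 ALLOC][3-27 FREE]
Op 6: free(c) -> (freed c); heap: [0-27 FREE]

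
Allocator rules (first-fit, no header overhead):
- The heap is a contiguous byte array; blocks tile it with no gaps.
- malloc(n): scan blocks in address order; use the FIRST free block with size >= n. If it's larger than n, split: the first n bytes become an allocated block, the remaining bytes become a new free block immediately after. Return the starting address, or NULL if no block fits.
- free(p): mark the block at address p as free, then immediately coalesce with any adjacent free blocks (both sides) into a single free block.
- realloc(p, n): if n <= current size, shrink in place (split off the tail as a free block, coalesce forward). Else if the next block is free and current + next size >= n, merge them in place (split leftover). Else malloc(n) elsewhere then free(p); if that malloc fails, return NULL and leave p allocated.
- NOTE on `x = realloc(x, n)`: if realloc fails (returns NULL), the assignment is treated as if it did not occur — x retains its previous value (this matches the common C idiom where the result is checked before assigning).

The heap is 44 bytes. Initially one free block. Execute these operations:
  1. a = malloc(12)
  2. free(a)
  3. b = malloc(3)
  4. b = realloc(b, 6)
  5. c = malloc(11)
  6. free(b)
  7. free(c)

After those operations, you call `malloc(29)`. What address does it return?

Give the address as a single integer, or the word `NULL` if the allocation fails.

Answer: 0

Derivation:
Op 1: a = malloc(12) -> a = 0; heap: [0-11 ALLOC][12-43 FREE]
Op 2: free(a) -> (freed a); heap: [0-43 FREE]
Op 3: b = malloc(3) -> b = 0; heap: [0-2 ALLOC][3-43 FREE]
Op 4: b = realloc(b, 6) -> b = 0; heap: [0-5 ALLOC][6-43 FREE]
Op 5: c = malloc(11) -> c = 6; heap: [0-5 ALLOC][6-16 ALLOC][17-43 FREE]
Op 6: free(b) -> (freed b); heap: [0-5 FREE][6-16 ALLOC][17-43 FREE]
Op 7: free(c) -> (freed c); heap: [0-43 FREE]
malloc(29): first-fit scan over [0-43 FREE] -> 0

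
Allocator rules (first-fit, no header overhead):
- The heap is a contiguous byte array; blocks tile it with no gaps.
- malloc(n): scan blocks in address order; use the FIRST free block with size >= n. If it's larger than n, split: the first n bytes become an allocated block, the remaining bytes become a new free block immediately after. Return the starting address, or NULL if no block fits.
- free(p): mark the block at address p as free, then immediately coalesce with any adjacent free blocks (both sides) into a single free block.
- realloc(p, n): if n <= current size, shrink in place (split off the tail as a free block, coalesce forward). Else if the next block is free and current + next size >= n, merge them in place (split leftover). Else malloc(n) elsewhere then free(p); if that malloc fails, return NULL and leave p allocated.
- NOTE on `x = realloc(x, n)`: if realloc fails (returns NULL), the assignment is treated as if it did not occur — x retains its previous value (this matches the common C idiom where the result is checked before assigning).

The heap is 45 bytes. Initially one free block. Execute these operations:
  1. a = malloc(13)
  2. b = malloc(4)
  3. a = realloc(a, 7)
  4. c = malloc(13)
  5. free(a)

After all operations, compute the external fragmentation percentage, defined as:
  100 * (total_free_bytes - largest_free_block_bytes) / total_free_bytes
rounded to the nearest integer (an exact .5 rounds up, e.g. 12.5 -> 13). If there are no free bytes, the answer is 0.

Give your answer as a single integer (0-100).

Op 1: a = malloc(13) -> a = 0; heap: [0-12 ALLOC][13-44 FREE]
Op 2: b = malloc(4) -> b = 13; heap: [0-12 ALLOC][13-16 ALLOC][17-44 FREE]
Op 3: a = realloc(a, 7) -> a = 0; heap: [0-6 ALLOC][7-12 FREE][13-16 ALLOC][17-44 FREE]
Op 4: c = malloc(13) -> c = 17; heap: [0-6 ALLOC][7-12 FREE][13-16 ALLOC][17-29 ALLOC][30-44 FREE]
Op 5: free(a) -> (freed a); heap: [0-12 FREE][13-16 ALLOC][17-29 ALLOC][30-44 FREE]
Free blocks: [13 15] total_free=28 largest=15 -> 100*(28-15)/28 = 1300/28 ≈ 46.429 -> rounds to 46

Answer: 46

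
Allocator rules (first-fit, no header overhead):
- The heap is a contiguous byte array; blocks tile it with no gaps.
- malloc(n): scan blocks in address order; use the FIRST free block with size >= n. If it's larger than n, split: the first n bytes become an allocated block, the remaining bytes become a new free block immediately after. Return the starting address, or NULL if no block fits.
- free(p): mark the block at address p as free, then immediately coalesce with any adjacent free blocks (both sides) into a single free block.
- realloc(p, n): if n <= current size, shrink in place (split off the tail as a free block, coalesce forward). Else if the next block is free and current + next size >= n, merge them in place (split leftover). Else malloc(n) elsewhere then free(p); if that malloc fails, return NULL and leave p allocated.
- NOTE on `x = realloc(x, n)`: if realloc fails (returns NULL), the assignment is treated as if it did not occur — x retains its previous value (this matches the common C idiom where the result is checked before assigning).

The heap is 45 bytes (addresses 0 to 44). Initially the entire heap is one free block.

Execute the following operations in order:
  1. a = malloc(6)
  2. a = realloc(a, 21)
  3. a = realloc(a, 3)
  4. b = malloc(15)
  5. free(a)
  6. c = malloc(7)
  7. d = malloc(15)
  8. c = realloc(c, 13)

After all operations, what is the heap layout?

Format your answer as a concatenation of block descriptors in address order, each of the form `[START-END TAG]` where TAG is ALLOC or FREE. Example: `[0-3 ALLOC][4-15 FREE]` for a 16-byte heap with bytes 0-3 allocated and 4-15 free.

Op 1: a = malloc(6) -> a = 0; heap: [0-5 ALLOC][6-44 FREE]
Op 2: a = realloc(a, 21) -> a = 0; heap: [0-20 ALLOC][21-44 FREE]
Op 3: a = realloc(a, 3) -> a = 0; heap: [0-2 ALLOC][3-44 FREE]
Op 4: b = malloc(15) -> b = 3; heap: [0-2 ALLOC][3-17 ALLOC][18-44 FREE]
Op 5: free(a) -> (freed a); heap: [0-2 FREE][3-17 ALLOC][18-44 FREE]
Op 6: c = malloc(7) -> c = 18; heap: [0-2 FREE][3-17 ALLOC][18-24 ALLOC][25-44 FREE]
Op 7: d = malloc(15) -> d = 25; heap: [0-2 FREE][3-17 ALLOC][18-24 ALLOC][25-39 ALLOC][40-44 FREE]
Op 8: c = realloc(c, 13) -> NULL (c unchanged); heap: [0-2 FREE][3-17 ALLOC][18-24 ALLOC][25-39 ALLOC][40-44 FREE]

Answer: [0-2 FREE][3-17 ALLOC][18-24 ALLOC][25-39 ALLOC][40-44 FREE]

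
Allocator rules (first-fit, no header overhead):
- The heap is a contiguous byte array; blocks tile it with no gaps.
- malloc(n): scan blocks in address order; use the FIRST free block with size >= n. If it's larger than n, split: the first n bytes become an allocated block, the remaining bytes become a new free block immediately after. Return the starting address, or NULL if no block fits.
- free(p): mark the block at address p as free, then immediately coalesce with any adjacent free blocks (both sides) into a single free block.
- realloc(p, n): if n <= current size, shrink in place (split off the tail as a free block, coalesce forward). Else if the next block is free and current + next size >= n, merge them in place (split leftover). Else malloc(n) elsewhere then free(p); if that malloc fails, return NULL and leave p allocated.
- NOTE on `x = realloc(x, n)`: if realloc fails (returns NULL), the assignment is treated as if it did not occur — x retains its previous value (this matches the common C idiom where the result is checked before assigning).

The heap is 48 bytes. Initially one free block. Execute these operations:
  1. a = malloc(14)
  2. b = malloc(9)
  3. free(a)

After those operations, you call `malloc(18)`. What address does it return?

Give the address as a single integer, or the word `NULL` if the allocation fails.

Answer: 23

Derivation:
Op 1: a = malloc(14) -> a = 0; heap: [0-13 ALLOC][14-47 FREE]
Op 2: b = malloc(9) -> b = 14; heap: [0-13 ALLOC][14-22 ALLOC][23-47 FREE]
Op 3: free(a) -> (freed a); heap: [0-13 FREE][14-22 ALLOC][23-47 FREE]
malloc(18): first-fit scan over [0-13 FREE][14-22 ALLOC][23-47 FREE] -> 23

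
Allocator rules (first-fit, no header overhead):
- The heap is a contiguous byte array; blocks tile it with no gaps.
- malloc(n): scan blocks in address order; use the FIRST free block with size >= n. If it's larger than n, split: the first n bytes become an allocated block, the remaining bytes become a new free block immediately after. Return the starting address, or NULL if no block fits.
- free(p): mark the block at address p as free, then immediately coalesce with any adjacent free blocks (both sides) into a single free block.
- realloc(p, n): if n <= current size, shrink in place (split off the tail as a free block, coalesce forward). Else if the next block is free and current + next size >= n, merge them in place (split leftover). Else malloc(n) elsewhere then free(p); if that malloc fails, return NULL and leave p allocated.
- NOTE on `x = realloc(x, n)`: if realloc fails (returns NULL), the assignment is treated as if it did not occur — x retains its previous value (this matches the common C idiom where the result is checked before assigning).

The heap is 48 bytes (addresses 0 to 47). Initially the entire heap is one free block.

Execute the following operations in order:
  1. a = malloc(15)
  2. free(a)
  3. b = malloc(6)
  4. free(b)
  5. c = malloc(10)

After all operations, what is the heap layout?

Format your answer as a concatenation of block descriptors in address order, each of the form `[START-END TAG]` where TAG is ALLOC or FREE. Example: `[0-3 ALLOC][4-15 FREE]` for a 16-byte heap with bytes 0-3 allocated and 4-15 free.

Answer: [0-9 ALLOC][10-47 FREE]

Derivation:
Op 1: a = malloc(15) -> a = 0; heap: [0-14 ALLOC][15-47 FREE]
Op 2: free(a) -> (freed a); heap: [0-47 FREE]
Op 3: b = malloc(6) -> b = 0; heap: [0-5 ALLOC][6-47 FREE]
Op 4: free(b) -> (freed b); heap: [0-47 FREE]
Op 5: c = malloc(10) -> c = 0; heap: [0-9 ALLOC][10-47 FREE]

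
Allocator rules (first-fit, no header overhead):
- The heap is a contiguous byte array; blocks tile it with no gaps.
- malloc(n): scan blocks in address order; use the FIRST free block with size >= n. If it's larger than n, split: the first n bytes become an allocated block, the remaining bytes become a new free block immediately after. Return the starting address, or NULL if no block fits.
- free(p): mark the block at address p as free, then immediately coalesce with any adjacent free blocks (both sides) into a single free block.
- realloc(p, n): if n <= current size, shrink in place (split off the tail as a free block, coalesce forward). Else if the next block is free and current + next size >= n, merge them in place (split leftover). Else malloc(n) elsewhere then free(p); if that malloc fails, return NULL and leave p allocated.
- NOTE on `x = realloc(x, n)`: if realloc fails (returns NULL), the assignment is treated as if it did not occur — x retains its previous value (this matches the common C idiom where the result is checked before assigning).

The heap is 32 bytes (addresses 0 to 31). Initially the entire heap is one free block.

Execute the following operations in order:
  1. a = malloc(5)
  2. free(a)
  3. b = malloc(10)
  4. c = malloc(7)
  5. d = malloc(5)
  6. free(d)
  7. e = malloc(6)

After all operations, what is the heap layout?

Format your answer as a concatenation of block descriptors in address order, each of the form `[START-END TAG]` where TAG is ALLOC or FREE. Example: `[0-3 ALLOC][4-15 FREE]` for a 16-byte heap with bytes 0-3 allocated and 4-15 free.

Answer: [0-9 ALLOC][10-16 ALLOC][17-22 ALLOC][23-31 FREE]

Derivation:
Op 1: a = malloc(5) -> a = 0; heap: [0-4 ALLOC][5-31 FREE]
Op 2: free(a) -> (freed a); heap: [0-31 FREE]
Op 3: b = malloc(10) -> b = 0; heap: [0-9 ALLOC][10-31 FREE]
Op 4: c = malloc(7) -> c = 10; heap: [0-9 ALLOC][10-16 ALLOC][17-31 FREE]
Op 5: d = malloc(5) -> d = 17; heap: [0-9 ALLOC][10-16 ALLOC][17-21 ALLOC][22-31 FREE]
Op 6: free(d) -> (freed d); heap: [0-9 ALLOC][10-16 ALLOC][17-31 FREE]
Op 7: e = malloc(6) -> e = 17; heap: [0-9 ALLOC][10-16 ALLOC][17-22 ALLOC][23-31 FREE]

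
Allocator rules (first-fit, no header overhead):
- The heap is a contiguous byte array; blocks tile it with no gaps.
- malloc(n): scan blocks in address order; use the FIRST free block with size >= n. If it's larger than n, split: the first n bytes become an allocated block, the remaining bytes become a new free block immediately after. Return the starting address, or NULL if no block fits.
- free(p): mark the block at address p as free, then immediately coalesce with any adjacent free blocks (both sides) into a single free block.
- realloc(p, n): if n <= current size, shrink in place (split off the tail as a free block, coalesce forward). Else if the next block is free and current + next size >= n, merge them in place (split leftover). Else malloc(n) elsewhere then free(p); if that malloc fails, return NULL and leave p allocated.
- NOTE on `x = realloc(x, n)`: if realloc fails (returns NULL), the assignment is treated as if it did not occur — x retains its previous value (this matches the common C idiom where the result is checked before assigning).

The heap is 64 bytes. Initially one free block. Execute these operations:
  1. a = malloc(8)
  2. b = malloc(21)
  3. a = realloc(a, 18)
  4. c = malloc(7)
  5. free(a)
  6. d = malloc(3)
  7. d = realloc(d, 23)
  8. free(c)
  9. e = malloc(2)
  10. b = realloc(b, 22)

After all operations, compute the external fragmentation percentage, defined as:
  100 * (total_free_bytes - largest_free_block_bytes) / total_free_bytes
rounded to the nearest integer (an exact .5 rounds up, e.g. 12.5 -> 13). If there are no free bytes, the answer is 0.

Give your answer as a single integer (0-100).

Answer: 33

Derivation:
Op 1: a = malloc(8) -> a = 0; heap: [0-7 ALLOC][8-63 FREE]
Op 2: b = malloc(21) -> b = 8; heap: [0-7 ALLOC][8-28 ALLOC][29-63 FREE]
Op 3: a = realloc(a, 18) -> a = 29; heap: [0-7 FREE][8-28 ALLOC][29-46 ALLOC][47-63 FREE]
Op 4: c = malloc(7) -> c = 0; heap: [0-6 ALLOC][7-7 FREE][8-28 ALLOC][29-46 ALLOC][47-63 FREE]
Op 5: free(a) -> (freed a); heap: [0-6 ALLOC][7-7 FREE][8-28 ALLOC][29-63 FREE]
Op 6: d = malloc(3) -> d = 29; heap: [0-6 ALLOC][7-7 FREE][8-28 ALLOC][29-31 ALLOC][32-63 FREE]
Op 7: d = realloc(d, 23) -> d = 29; heap: [0-6 ALLOC][7-7 FREE][8-28 ALLOC][29-51 ALLOC][52-63 FREE]
Op 8: free(c) -> (freed c); heap: [0-7 FREE][8-28 ALLOC][29-51 ALLOC][52-63 FREE]
Op 9: e = malloc(2) -> e = 0; heap: [0-1 ALLOC][2-7 FREE][8-28 ALLOC][29-51 ALLOC][52-63 FREE]
Op 10: b = realloc(b, 22) -> NULL (b unchanged); heap: [0-1 ALLOC][2-7 FREE][8-28 ALLOC][29-51 ALLOC][52-63 FREE]
Free blocks: [6 12] total_free=18 largest=12 -> 100*(18-12)/18 = 600/18 ≈ 33.333 -> rounds to 33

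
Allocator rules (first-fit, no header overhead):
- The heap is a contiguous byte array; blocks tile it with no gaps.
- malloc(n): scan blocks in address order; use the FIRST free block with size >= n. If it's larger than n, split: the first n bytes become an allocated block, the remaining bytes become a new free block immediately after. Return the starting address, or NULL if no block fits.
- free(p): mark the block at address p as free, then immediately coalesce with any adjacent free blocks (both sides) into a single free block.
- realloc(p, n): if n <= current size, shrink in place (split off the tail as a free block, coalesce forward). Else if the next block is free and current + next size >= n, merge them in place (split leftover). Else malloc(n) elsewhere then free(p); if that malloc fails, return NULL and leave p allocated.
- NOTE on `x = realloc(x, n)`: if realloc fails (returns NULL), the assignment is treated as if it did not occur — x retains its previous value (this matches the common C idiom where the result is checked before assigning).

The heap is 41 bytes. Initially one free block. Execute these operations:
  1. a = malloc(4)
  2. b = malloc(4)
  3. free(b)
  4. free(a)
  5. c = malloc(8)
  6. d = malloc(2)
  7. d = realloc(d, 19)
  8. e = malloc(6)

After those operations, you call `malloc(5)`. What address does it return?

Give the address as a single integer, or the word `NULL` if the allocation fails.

Op 1: a = malloc(4) -> a = 0; heap: [0-3 ALLOC][4-40 FREE]
Op 2: b = malloc(4) -> b = 4; heap: [0-3 ALLOC][4-7 ALLOC][8-40 FREE]
Op 3: free(b) -> (freed b); heap: [0-3 ALLOC][4-40 FREE]
Op 4: free(a) -> (freed a); heap: [0-40 FREE]
Op 5: c = malloc(8) -> c = 0; heap: [0-7 ALLOC][8-40 FREE]
Op 6: d = malloc(2) -> d = 8; heap: [0-7 ALLOC][8-9 ALLOC][10-40 FREE]
Op 7: d = realloc(d, 19) -> d = 8; heap: [0-7 ALLOC][8-26 ALLOC][27-40 FREE]
Op 8: e = malloc(6) -> e = 27; heap: [0-7 ALLOC][8-26 ALLOC][27-32 ALLOC][33-40 FREE]
malloc(5): first-fit scan over [0-7 ALLOC][8-26 ALLOC][27-32 ALLOC][33-40 FREE] -> 33

Answer: 33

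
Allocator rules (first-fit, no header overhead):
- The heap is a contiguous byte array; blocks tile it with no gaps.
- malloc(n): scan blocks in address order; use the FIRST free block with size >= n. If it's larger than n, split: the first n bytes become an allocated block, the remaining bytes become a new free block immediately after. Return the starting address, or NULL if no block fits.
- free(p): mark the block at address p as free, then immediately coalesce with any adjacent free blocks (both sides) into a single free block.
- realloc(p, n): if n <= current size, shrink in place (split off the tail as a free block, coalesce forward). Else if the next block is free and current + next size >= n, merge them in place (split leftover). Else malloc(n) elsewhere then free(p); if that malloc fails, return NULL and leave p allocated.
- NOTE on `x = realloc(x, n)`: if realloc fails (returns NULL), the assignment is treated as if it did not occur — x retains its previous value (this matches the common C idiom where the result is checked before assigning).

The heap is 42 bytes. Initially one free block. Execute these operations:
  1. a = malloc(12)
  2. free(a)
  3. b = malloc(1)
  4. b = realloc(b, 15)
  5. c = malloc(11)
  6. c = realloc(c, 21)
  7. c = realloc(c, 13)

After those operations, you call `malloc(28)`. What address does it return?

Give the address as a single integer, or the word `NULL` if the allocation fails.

Answer: NULL

Derivation:
Op 1: a = malloc(12) -> a = 0; heap: [0-11 ALLOC][12-41 FREE]
Op 2: free(a) -> (freed a); heap: [0-41 FREE]
Op 3: b = malloc(1) -> b = 0; heap: [0-0 ALLOC][1-41 FREE]
Op 4: b = realloc(b, 15) -> b = 0; heap: [0-14 ALLOC][15-41 FREE]
Op 5: c = malloc(11) -> c = 15; heap: [0-14 ALLOC][15-25 ALLOC][26-41 FREE]
Op 6: c = realloc(c, 21) -> c = 15; heap: [0-14 ALLOC][15-35 ALLOC][36-41 FREE]
Op 7: c = realloc(c, 13) -> c = 15; heap: [0-14 ALLOC][15-27 ALLOC][28-41 FREE]
malloc(28): first-fit scan over [0-14 ALLOC][15-27 ALLOC][28-41 FREE] -> NULL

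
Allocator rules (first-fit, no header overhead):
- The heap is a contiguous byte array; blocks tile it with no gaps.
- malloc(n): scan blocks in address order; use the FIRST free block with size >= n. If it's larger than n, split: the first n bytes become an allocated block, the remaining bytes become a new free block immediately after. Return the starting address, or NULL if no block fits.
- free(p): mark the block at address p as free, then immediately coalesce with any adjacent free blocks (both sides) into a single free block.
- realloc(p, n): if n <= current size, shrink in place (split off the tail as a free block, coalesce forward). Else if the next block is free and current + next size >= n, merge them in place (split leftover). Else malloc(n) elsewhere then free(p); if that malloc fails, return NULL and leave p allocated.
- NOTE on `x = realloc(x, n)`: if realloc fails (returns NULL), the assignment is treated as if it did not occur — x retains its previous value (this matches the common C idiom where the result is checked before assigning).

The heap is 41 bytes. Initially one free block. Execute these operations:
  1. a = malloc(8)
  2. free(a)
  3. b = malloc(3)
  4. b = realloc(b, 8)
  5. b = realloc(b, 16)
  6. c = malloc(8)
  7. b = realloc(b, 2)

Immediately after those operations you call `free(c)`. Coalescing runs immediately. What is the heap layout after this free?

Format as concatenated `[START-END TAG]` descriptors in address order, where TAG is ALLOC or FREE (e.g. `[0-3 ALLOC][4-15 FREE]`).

Answer: [0-1 ALLOC][2-40 FREE]

Derivation:
Op 1: a = malloc(8) -> a = 0; heap: [0-7 ALLOC][8-40 FREE]
Op 2: free(a) -> (freed a); heap: [0-40 FREE]
Op 3: b = malloc(3) -> b = 0; heap: [0-2 ALLOC][3-40 FREE]
Op 4: b = realloc(b, 8) -> b = 0; heap: [0-7 ALLOC][8-40 FREE]
Op 5: b = realloc(b, 16) -> b = 0; heap: [0-15 ALLOC][16-40 FREE]
Op 6: c = malloc(8) -> c = 16; heap: [0-15 ALLOC][16-23 ALLOC][24-40 FREE]
Op 7: b = realloc(b, 2) -> b = 0; heap: [0-1 ALLOC][2-15 FREE][16-23 ALLOC][24-40 FREE]
free(c): c = 16 -> block [16-23 ALLOC]; mark free, coalesce with adjacent free neighbors -> [0-1 ALLOC][2-40 FREE]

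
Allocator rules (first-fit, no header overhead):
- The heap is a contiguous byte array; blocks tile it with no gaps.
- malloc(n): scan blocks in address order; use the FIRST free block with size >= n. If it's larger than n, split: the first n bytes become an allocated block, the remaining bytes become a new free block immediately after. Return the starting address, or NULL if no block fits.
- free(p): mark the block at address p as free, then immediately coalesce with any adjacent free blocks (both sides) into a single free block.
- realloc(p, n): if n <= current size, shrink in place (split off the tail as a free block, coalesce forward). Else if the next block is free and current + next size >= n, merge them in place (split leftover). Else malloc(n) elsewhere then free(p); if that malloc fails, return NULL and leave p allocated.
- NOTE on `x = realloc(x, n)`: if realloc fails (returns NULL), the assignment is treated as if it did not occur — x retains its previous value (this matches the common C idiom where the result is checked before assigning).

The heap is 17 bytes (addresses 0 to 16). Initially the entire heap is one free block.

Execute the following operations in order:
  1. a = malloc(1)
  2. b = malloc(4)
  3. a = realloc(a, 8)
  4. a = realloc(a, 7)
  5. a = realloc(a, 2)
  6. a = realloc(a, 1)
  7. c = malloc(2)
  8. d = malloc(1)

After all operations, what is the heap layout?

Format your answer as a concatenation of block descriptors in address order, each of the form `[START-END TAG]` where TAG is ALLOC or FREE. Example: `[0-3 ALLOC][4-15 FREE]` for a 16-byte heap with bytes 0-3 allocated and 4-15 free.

Op 1: a = malloc(1) -> a = 0; heap: [0-0 ALLOC][1-16 FREE]
Op 2: b = malloc(4) -> b = 1; heap: [0-0 ALLOC][1-4 ALLOC][5-16 FREE]
Op 3: a = realloc(a, 8) -> a = 5; heap: [0-0 FREE][1-4 ALLOC][5-12 ALLOC][13-16 FREE]
Op 4: a = realloc(a, 7) -> a = 5; heap: [0-0 FREE][1-4 ALLOC][5-11 ALLOC][12-16 FREE]
Op 5: a = realloc(a, 2) -> a = 5; heap: [0-0 FREE][1-4 ALLOC][5-6 ALLOC][7-16 FREE]
Op 6: a = realloc(a, 1) -> a = 5; heap: [0-0 FREE][1-4 ALLOC][5-5 ALLOC][6-16 FREE]
Op 7: c = malloc(2) -> c = 6; heap: [0-0 FREE][1-4 ALLOC][5-5 ALLOC][6-7 ALLOC][8-16 FREE]
Op 8: d = malloc(1) -> d = 0; heap: [0-0 ALLOC][1-4 ALLOC][5-5 ALLOC][6-7 ALLOC][8-16 FREE]

Answer: [0-0 ALLOC][1-4 ALLOC][5-5 ALLOC][6-7 ALLOC][8-16 FREE]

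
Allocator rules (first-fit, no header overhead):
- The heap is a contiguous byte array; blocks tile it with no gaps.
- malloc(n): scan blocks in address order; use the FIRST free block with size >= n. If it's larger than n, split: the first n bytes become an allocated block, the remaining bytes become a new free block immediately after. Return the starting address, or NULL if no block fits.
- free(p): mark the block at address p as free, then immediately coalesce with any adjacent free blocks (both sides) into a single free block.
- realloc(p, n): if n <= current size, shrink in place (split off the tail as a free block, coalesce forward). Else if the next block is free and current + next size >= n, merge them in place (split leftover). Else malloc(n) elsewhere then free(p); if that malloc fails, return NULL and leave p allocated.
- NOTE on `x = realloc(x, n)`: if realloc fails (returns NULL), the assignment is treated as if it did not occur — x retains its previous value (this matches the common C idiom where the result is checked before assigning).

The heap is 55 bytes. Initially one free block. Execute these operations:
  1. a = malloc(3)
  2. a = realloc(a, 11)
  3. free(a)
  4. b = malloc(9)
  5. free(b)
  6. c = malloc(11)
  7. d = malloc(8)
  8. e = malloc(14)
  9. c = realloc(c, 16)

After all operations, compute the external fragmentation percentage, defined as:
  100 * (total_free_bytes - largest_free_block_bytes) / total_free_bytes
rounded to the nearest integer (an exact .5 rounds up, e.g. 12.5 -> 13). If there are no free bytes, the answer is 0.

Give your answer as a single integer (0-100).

Answer: 35

Derivation:
Op 1: a = malloc(3) -> a = 0; heap: [0-2 ALLOC][3-54 FREE]
Op 2: a = realloc(a, 11) -> a = 0; heap: [0-10 ALLOC][11-54 FREE]
Op 3: free(a) -> (freed a); heap: [0-54 FREE]
Op 4: b = malloc(9) -> b = 0; heap: [0-8 ALLOC][9-54 FREE]
Op 5: free(b) -> (freed b); heap: [0-54 FREE]
Op 6: c = malloc(11) -> c = 0; heap: [0-10 ALLOC][11-54 FREE]
Op 7: d = malloc(8) -> d = 11; heap: [0-10 ALLOC][11-18 ALLOC][19-54 FREE]
Op 8: e = malloc(14) -> e = 19; heap: [0-10 ALLOC][11-18 ALLOC][19-32 ALLOC][33-54 FREE]
Op 9: c = realloc(c, 16) -> c = 33; heap: [0-10 FREE][11-18 ALLOC][19-32 ALLOC][33-48 ALLOC][49-54 FREE]
Free blocks: [11 6] total_free=17 largest=11 -> 100*(17-11)/17 = 600/17 ≈ 35.294 -> rounds to 35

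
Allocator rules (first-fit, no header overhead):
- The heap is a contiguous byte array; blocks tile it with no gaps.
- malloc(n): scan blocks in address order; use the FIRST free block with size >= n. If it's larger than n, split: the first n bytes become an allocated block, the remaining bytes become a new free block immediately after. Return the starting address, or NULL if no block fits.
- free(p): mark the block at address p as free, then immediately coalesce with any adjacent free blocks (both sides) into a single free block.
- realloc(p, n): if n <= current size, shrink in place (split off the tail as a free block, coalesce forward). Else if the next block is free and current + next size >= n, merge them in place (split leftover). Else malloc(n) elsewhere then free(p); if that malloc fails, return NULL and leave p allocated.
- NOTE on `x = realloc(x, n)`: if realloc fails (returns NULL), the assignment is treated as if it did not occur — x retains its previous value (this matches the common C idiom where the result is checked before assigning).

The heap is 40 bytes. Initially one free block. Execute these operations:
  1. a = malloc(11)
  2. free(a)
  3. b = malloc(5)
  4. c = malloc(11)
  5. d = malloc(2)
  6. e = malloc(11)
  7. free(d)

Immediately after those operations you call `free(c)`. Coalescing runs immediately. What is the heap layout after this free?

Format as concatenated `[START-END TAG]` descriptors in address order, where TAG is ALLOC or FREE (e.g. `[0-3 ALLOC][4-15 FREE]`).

Answer: [0-4 ALLOC][5-17 FREE][18-28 ALLOC][29-39 FREE]

Derivation:
Op 1: a = malloc(11) -> a = 0; heap: [0-10 ALLOC][11-39 FREE]
Op 2: free(a) -> (freed a); heap: [0-39 FREE]
Op 3: b = malloc(5) -> b = 0; heap: [0-4 ALLOC][5-39 FREE]
Op 4: c = malloc(11) -> c = 5; heap: [0-4 ALLOC][5-15 ALLOC][16-39 FREE]
Op 5: d = malloc(2) -> d = 16; heap: [0-4 ALLOC][5-15 ALLOC][16-17 ALLOC][18-39 FREE]
Op 6: e = malloc(11) -> e = 18; heap: [0-4 ALLOC][5-15 ALLOC][16-17 ALLOC][18-28 ALLOC][29-39 FREE]
Op 7: free(d) -> (freed d); heap: [0-4 ALLOC][5-15 ALLOC][16-17 FREE][18-28 ALLOC][29-39 FREE]
free(c): c = 5 -> block [5-15 ALLOC]; mark free, coalesce with adjacent free neighbors -> [0-4 ALLOC][5-17 FREE][18-28 ALLOC][29-39 FREE]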